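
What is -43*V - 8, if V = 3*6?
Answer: -782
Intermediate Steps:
V = 18
-43*V - 8 = -43*18 - 8 = -774 - 8 = -782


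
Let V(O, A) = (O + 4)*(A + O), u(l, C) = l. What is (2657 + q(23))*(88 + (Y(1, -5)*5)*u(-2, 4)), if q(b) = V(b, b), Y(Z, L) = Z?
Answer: 304122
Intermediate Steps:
V(O, A) = (4 + O)*(A + O)
q(b) = 2*b**2 + 8*b (q(b) = b**2 + 4*b + 4*b + b*b = b**2 + 4*b + 4*b + b**2 = 2*b**2 + 8*b)
(2657 + q(23))*(88 + (Y(1, -5)*5)*u(-2, 4)) = (2657 + 2*23*(4 + 23))*(88 + (1*5)*(-2)) = (2657 + 2*23*27)*(88 + 5*(-2)) = (2657 + 1242)*(88 - 10) = 3899*78 = 304122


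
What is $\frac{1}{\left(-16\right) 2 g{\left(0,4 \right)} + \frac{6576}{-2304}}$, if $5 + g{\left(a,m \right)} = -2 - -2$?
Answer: $\frac{48}{7543} \approx 0.0063635$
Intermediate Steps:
$g{\left(a,m \right)} = -5$ ($g{\left(a,m \right)} = -5 - 0 = -5 + \left(-2 + 2\right) = -5 + 0 = -5$)
$\frac{1}{\left(-16\right) 2 g{\left(0,4 \right)} + \frac{6576}{-2304}} = \frac{1}{\left(-16\right) 2 \left(-5\right) + \frac{6576}{-2304}} = \frac{1}{\left(-32\right) \left(-5\right) + 6576 \left(- \frac{1}{2304}\right)} = \frac{1}{160 - \frac{137}{48}} = \frac{1}{\frac{7543}{48}} = \frac{48}{7543}$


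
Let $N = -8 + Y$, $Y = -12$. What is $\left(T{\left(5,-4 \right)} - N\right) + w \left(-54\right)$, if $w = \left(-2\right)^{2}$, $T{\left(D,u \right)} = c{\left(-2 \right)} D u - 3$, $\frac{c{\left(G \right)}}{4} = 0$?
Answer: $-199$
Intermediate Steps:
$c{\left(G \right)} = 0$ ($c{\left(G \right)} = 4 \cdot 0 = 0$)
$T{\left(D,u \right)} = -3$ ($T{\left(D,u \right)} = 0 D u - 3 = 0 u - 3 = 0 - 3 = -3$)
$N = -20$ ($N = -8 - 12 = -20$)
$w = 4$
$\left(T{\left(5,-4 \right)} - N\right) + w \left(-54\right) = \left(-3 - -20\right) + 4 \left(-54\right) = \left(-3 + 20\right) - 216 = 17 - 216 = -199$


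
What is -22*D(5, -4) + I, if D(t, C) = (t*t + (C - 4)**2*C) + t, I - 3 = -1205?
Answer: 3770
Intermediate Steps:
I = -1202 (I = 3 - 1205 = -1202)
D(t, C) = t + t**2 + C*(-4 + C)**2 (D(t, C) = (t**2 + (-4 + C)**2*C) + t = (t**2 + C*(-4 + C)**2) + t = t + t**2 + C*(-4 + C)**2)
-22*D(5, -4) + I = -22*(5 + 5**2 - 4*(-4 - 4)**2) - 1202 = -22*(5 + 25 - 4*(-8)**2) - 1202 = -22*(5 + 25 - 4*64) - 1202 = -22*(5 + 25 - 256) - 1202 = -22*(-226) - 1202 = 4972 - 1202 = 3770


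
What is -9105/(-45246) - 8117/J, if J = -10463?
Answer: 154175799/157802966 ≈ 0.97701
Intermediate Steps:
-9105/(-45246) - 8117/J = -9105/(-45246) - 8117/(-10463) = -9105*(-1/45246) - 8117*(-1/10463) = 3035/15082 + 8117/10463 = 154175799/157802966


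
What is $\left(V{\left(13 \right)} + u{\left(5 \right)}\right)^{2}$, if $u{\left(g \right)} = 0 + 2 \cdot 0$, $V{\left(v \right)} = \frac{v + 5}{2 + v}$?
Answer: $\frac{36}{25} \approx 1.44$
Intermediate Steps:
$V{\left(v \right)} = \frac{5 + v}{2 + v}$
$u{\left(g \right)} = 0$ ($u{\left(g \right)} = 0 + 0 = 0$)
$\left(V{\left(13 \right)} + u{\left(5 \right)}\right)^{2} = \left(\frac{5 + 13}{2 + 13} + 0\right)^{2} = \left(\frac{1}{15} \cdot 18 + 0\right)^{2} = \left(\frac{6}{5} + 0\right)^{2} = \left(\frac{6}{5}\right)^{2} = \frac{36}{25}$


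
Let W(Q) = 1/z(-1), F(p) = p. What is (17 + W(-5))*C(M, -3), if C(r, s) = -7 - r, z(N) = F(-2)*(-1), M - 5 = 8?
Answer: -350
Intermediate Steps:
M = 13 (M = 5 + 8 = 13)
z(N) = 2 (z(N) = -2*(-1) = 2)
W(Q) = ½ (W(Q) = 1/2 = ½)
(17 + W(-5))*C(M, -3) = (17 + ½)*(-7 - 1*13) = 35*(-7 - 13)/2 = (35/2)*(-20) = -350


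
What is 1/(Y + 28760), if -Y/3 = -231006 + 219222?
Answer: 1/64112 ≈ 1.5598e-5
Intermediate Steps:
Y = 35352 (Y = -3*(-231006 + 219222) = -3*(-11784) = 35352)
1/(Y + 28760) = 1/(35352 + 28760) = 1/64112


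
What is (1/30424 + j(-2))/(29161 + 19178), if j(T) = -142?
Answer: -480023/163407304 ≈ -0.0029376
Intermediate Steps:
(1/30424 + j(-2))/(29161 + 19178) = (1/30424 - 142)/(29161 + 19178) = (1/30424 - 142)/48339 = -4320207/30424*1/48339 = -480023/163407304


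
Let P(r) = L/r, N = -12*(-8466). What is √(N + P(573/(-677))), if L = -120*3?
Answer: 8*√58151478/191 ≈ 319.40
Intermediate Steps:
L = -360
N = 101592
P(r) = -360/r
√(N + P(573/(-677))) = √(101592 - 360/(573/(-677))) = √(101592 - 360/(573*(-1/677))) = √(101592 - 360/(-573/677)) = √(101592 - 360*(-677/573)) = √(101592 + 81240/191) = √(19485312/191) = 8*√58151478/191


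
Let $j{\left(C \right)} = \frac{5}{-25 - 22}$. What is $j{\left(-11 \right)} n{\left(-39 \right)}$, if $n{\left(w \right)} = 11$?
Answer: $- \frac{55}{47} \approx -1.1702$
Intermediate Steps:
$j{\left(C \right)} = - \frac{5}{47}$ ($j{\left(C \right)} = \frac{5}{-25 - 22} = \frac{5}{-47} = 5 \left(- \frac{1}{47}\right) = - \frac{5}{47}$)
$j{\left(-11 \right)} n{\left(-39 \right)} = \left(- \frac{5}{47}\right) 11 = - \frac{55}{47}$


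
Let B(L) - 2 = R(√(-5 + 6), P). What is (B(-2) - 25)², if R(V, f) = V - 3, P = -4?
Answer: 625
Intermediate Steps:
R(V, f) = -3 + V
B(L) = 0 (B(L) = 2 + (-3 + √(-5 + 6)) = 2 + (-3 + √1) = 2 + (-3 + 1) = 2 - 2 = 0)
(B(-2) - 25)² = (0 - 25)² = (-25)² = 625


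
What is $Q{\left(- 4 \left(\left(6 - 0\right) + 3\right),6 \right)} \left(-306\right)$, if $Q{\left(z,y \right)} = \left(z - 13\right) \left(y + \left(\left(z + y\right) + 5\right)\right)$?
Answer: $-284886$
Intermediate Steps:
$Q{\left(z,y \right)} = \left(-13 + z\right) \left(5 + z + 2 y\right)$ ($Q{\left(z,y \right)} = \left(-13 + z\right) \left(y + \left(\left(y + z\right) + 5\right)\right) = \left(-13 + z\right) \left(y + \left(5 + y + z\right)\right) = \left(-13 + z\right) \left(5 + z + 2 y\right)$)
$Q{\left(- 4 \left(\left(6 - 0\right) + 3\right),6 \right)} \left(-306\right) = \left(-65 + \left(- 4 \left(\left(6 - 0\right) + 3\right)\right)^{2} - 156 - 8 \left(- 4 \left(\left(6 - 0\right) + 3\right)\right) + 2 \cdot 6 \left(- 4 \left(\left(6 - 0\right) + 3\right)\right)\right) \left(-306\right) = \left(-65 + \left(- 4 \left(\left(6 + 0\right) + 3\right)\right)^{2} - 156 - 8 \left(- 4 \left(\left(6 + 0\right) + 3\right)\right) + 2 \cdot 6 \left(- 4 \left(\left(6 + 0\right) + 3\right)\right)\right) \left(-306\right) = \left(-65 + \left(- 4 \left(6 + 3\right)\right)^{2} - 156 - 8 \left(- 4 \left(6 + 3\right)\right) + 2 \cdot 6 \left(- 4 \left(6 + 3\right)\right)\right) \left(-306\right) = \left(-65 + \left(\left(-4\right) 9\right)^{2} - 156 - 8 \left(\left(-4\right) 9\right) + 2 \cdot 6 \left(\left(-4\right) 9\right)\right) \left(-306\right) = \left(-65 + \left(-36\right)^{2} - 156 - -288 + 2 \cdot 6 \left(-36\right)\right) \left(-306\right) = \left(-65 + 1296 - 156 + 288 - 432\right) \left(-306\right) = 931 \left(-306\right) = -284886$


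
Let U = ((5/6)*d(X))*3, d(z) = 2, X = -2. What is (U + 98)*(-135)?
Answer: -13905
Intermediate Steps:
U = 5 (U = ((5/6)*2)*3 = ((5*(⅙))*2)*3 = ((⅚)*2)*3 = (5/3)*3 = 5)
(U + 98)*(-135) = (5 + 98)*(-135) = 103*(-135) = -13905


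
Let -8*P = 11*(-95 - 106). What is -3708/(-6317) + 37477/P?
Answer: 172921460/1269717 ≈ 136.19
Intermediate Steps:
P = 2211/8 (P = -11*(-95 - 106)/8 = -11*(-201)/8 = -⅛*(-2211) = 2211/8 ≈ 276.38)
-3708/(-6317) + 37477/P = -3708/(-6317) + 37477/(2211/8) = -3708*(-1/6317) + 37477*(8/2211) = 3708/6317 + 27256/201 = 172921460/1269717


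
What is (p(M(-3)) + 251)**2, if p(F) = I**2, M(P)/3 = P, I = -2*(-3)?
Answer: 82369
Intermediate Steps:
I = 6
M(P) = 3*P
p(F) = 36 (p(F) = 6**2 = 36)
(p(M(-3)) + 251)**2 = (36 + 251)**2 = 287**2 = 82369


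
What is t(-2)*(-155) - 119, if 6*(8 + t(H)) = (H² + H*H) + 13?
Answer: 1157/2 ≈ 578.50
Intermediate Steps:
t(H) = -35/6 + H²/3 (t(H) = -8 + ((H² + H*H) + 13)/6 = -8 + ((H² + H²) + 13)/6 = -8 + (2*H² + 13)/6 = -8 + (13 + 2*H²)/6 = -8 + (13/6 + H²/3) = -35/6 + H²/3)
t(-2)*(-155) - 119 = (-35/6 + (⅓)*(-2)²)*(-155) - 119 = (-35/6 + (⅓)*4)*(-155) - 119 = (-35/6 + 4/3)*(-155) - 119 = -9/2*(-155) - 119 = 1395/2 - 119 = 1157/2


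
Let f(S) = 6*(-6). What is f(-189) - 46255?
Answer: -46291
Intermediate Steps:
f(S) = -36
f(-189) - 46255 = -36 - 46255 = -46291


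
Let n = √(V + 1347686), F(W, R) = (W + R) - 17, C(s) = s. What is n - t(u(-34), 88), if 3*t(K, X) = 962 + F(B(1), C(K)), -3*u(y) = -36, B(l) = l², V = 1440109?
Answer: -958/3 + 3*√309755 ≈ 1350.3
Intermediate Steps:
F(W, R) = -17 + R + W (F(W, R) = (R + W) - 17 = -17 + R + W)
u(y) = 12 (u(y) = -⅓*(-36) = 12)
n = 3*√309755 (n = √(1440109 + 1347686) = √2787795 = 3*√309755 ≈ 1669.7)
t(K, X) = 946/3 + K/3 (t(K, X) = (962 + (-17 + K + 1²))/3 = (962 + (-17 + K + 1))/3 = (962 + (-16 + K))/3 = (946 + K)/3 = 946/3 + K/3)
n - t(u(-34), 88) = 3*√309755 - (946/3 + (⅓)*12) = 3*√309755 - (946/3 + 4) = 3*√309755 - 1*958/3 = 3*√309755 - 958/3 = -958/3 + 3*√309755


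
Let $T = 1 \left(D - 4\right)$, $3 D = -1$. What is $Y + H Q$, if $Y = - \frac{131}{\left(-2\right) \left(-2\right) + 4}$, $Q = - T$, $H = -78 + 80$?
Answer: $- \frac{185}{24} \approx -7.7083$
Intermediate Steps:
$H = 2$
$D = - \frac{1}{3}$ ($D = \frac{1}{3} \left(-1\right) = - \frac{1}{3} \approx -0.33333$)
$T = - \frac{13}{3}$ ($T = 1 \left(- \frac{1}{3} - 4\right) = 1 \left(- \frac{13}{3}\right) = - \frac{13}{3} \approx -4.3333$)
$Q = \frac{13}{3}$ ($Q = \left(-1\right) \left(- \frac{13}{3}\right) = \frac{13}{3} \approx 4.3333$)
$Y = - \frac{131}{8}$ ($Y = - \frac{131}{4 + 4} = - \frac{131}{8} \approx -16.375$)
$Y + H Q = - \frac{131}{8} + 2 \cdot \frac{13}{3} = - \frac{131}{8} + \frac{26}{3} = - \frac{185}{24}$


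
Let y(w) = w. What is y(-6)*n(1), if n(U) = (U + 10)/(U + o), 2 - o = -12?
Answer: -22/5 ≈ -4.4000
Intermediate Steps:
o = 14 (o = 2 - 1*(-12) = 2 + 12 = 14)
n(U) = (10 + U)/(14 + U) (n(U) = (U + 10)/(U + 14) = (10 + U)/(14 + U))
y(-6)*n(1) = -6*(10 + 1)/(14 + 1) = -6*11/15 = -22/5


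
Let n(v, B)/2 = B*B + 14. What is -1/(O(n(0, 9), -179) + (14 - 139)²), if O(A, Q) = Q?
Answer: -1/15446 ≈ -6.4742e-5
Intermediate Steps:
n(v, B) = 28 + 2*B² (n(v, B) = 2*(B*B + 14) = 2*(B² + 14) = 2*(14 + B²) = 28 + 2*B²)
-1/(O(n(0, 9), -179) + (14 - 139)²) = -1/(-179 + (14 - 139)²) = -1/(-179 + (-125)²) = -1/(-179 + 15625) = -1/15446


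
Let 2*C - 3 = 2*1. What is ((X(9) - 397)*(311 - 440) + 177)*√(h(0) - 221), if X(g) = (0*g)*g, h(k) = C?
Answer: 25695*I*√874 ≈ 7.5963e+5*I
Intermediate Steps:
C = 5/2 (C = 3/2 + (2*1)/2 = 3/2 + (½)*2 = 3/2 + 1 = 5/2 ≈ 2.5000)
h(k) = 5/2
X(g) = 0 (X(g) = 0*g = 0)
((X(9) - 397)*(311 - 440) + 177)*√(h(0) - 221) = ((0 - 397)*(311 - 440) + 177)*√(5/2 - 221) = (-397*(-129) + 177)*√(-437/2) = (51213 + 177)*(I*√874/2) = 51390*(I*√874/2) = 25695*I*√874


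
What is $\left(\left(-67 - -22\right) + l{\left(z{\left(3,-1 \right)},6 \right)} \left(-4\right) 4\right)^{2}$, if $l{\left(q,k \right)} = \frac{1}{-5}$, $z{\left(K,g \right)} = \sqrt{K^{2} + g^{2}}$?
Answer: $\frac{43681}{25} \approx 1747.2$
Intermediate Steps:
$l{\left(q,k \right)} = - \frac{1}{5}$
$\left(\left(-67 - -22\right) + l{\left(z{\left(3,-1 \right)},6 \right)} \left(-4\right) 4\right)^{2} = \left(\left(-67 - -22\right) + \left(- \frac{1}{5}\right) \left(-4\right) 4\right)^{2} = \left(\left(-67 + 22\right) + \frac{4}{5} \cdot 4\right)^{2} = \left(-45 + \frac{16}{5}\right)^{2} = \left(- \frac{209}{5}\right)^{2} = \frac{43681}{25}$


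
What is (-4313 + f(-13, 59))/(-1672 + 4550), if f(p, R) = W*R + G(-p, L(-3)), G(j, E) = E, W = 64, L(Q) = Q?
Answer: -270/1439 ≈ -0.18763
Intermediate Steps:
f(p, R) = -3 + 64*R (f(p, R) = 64*R - 3 = -3 + 64*R)
(-4313 + f(-13, 59))/(-1672 + 4550) = (-4313 + (-3 + 64*59))/(-1672 + 4550) = (-4313 + (-3 + 3776))/2878 = (-4313 + 3773)*(1/2878) = -540*1/2878 = -270/1439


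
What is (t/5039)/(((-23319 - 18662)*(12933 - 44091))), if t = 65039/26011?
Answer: 65039/171444579924737142 ≈ 3.7936e-13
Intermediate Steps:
t = 65039/26011 (t = 65039*(1/26011) = 65039/26011 ≈ 2.5004)
(t/5039)/(((-23319 - 18662)*(12933 - 44091))) = ((65039/26011)/5039)/(((-23319 - 18662)*(12933 - 44091))) = ((65039/26011)*(1/5039))/((-41981*(-31158))) = (65039/131069429)/1308043998 = (65039/131069429)*(1/1308043998) = 65039/171444579924737142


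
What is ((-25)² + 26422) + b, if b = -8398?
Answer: 18649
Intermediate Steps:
((-25)² + 26422) + b = ((-25)² + 26422) - 8398 = (625 + 26422) - 8398 = 27047 - 8398 = 18649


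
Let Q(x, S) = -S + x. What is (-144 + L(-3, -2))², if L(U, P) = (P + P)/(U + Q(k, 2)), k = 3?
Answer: 20164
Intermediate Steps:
Q(x, S) = x - S
L(U, P) = 2*P/(1 + U) (L(U, P) = (P + P)/(U + (3 - 1*2)) = (2*P)/(U + (3 - 2)) = (2*P)/(U + 1) = (2*P)/(1 + U) = 2*P/(1 + U))
(-144 + L(-3, -2))² = (-144 + 2*(-2)/(1 - 3))² = (-144 + 2*(-2)/(-2))² = (-144 + 2*(-2)*(-½))² = (-144 + 2)² = (-142)² = 20164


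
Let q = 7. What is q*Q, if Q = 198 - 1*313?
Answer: -805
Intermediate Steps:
Q = -115 (Q = 198 - 313 = -115)
q*Q = 7*(-115) = -805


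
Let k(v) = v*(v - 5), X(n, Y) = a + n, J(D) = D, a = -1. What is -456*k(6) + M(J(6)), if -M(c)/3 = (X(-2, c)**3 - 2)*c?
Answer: -2214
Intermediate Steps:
X(n, Y) = -1 + n
k(v) = v*(-5 + v)
M(c) = 87*c (M(c) = -3*((-1 - 2)**3 - 2)*c = -3*((-3)**3 - 2)*c = -3*(-27 - 2)*c = -(-87)*c = 87*c)
-456*k(6) + M(J(6)) = -2736*(-5 + 6) + 87*6 = -2736 + 522 = -2214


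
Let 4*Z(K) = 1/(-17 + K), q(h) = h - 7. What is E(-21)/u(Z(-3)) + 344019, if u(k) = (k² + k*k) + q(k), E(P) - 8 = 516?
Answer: 7717765541/22439 ≈ 3.4394e+5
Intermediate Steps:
q(h) = -7 + h
E(P) = 524 (E(P) = 8 + 516 = 524)
Z(K) = 1/(4*(-17 + K))
u(k) = -7 + k + 2*k² (u(k) = (k² + k*k) + (-7 + k) = (k² + k²) + (-7 + k) = 2*k² + (-7 + k) = -7 + k + 2*k²)
E(-21)/u(Z(-3)) + 344019 = 524/(-7 + 1/(4*(-17 - 3)) + 2*(1/(4*(-17 - 3)))²) + 344019 = 524/(-7 + (¼)/(-20) + 2*((¼)/(-20))²) + 344019 = 524/(-7 + (¼)*(-1/20) + 2*((¼)*(-1/20))²) + 344019 = 524/(-7 - 1/80 + 2*(-1/80)²) + 344019 = 524/(-7 - 1/80 + 2*(1/6400)) + 344019 = 524/(-7 - 1/80 + 1/3200) + 344019 = 524/(-22439/3200) + 344019 = 524*(-3200/22439) + 344019 = -1676800/22439 + 344019 = 7717765541/22439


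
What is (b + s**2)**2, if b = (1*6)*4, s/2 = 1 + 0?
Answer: 784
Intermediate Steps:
s = 2 (s = 2*(1 + 0) = 2*1 = 2)
b = 24 (b = 6*4 = 24)
(b + s**2)**2 = (24 + 2**2)**2 = (24 + 4)**2 = 28**2 = 784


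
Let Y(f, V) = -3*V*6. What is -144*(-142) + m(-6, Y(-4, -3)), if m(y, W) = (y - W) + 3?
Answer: 20391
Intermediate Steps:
Y(f, V) = -18*V
m(y, W) = 3 + y - W
-144*(-142) + m(-6, Y(-4, -3)) = -144*(-142) + (3 - 6 - (-18)*(-3)) = 20448 + (3 - 6 - 1*54) = 20448 + (3 - 6 - 54) = 20448 - 57 = 20391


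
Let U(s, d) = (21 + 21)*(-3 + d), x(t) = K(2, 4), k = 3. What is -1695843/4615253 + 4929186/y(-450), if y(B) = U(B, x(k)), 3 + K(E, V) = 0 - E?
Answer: -3791668379551/258454168 ≈ -14671.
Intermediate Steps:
K(E, V) = -3 - E (K(E, V) = -3 + (0 - E) = -3 - E)
x(t) = -5 (x(t) = -3 - 1*2 = -3 - 2 = -5)
U(s, d) = -126 + 42*d (U(s, d) = 42*(-3 + d) = -126 + 42*d)
y(B) = -336 (y(B) = -126 + 42*(-5) = -126 - 210 = -336)
-1695843/4615253 + 4929186/y(-450) = -1695843/4615253 + 4929186/(-336) = -1695843*1/4615253 + 4929186*(-1/336) = -1695843/4615253 - 821531/56 = -3791668379551/258454168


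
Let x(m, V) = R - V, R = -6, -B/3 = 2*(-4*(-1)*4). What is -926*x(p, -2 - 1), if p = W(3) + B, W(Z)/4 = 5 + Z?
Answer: 2778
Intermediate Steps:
W(Z) = 20 + 4*Z (W(Z) = 4*(5 + Z) = 20 + 4*Z)
B = -96 (B = -6*-4*(-1)*4 = -6*4*4 = -6*16 = -3*32 = -96)
p = -64 (p = (20 + 4*3) - 96 = (20 + 12) - 96 = 32 - 96 = -64)
x(m, V) = -6 - V
-926*x(p, -2 - 1) = -926*(-6 - (-2 - 1)) = -926*(-6 - 1*(-3)) = -926*(-6 + 3) = -926*(-3) = 2778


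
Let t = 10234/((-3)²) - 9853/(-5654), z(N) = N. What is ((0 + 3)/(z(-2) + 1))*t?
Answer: -57951713/16962 ≈ -3416.6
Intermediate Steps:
t = 57951713/50886 (t = 10234/9 - 9853*(-1/5654) = 10234*(⅑) + 9853/5654 = 10234/9 + 9853/5654 = 57951713/50886 ≈ 1138.9)
((0 + 3)/(z(-2) + 1))*t = ((0 + 3)/(-2 + 1))*(57951713/50886) = (3/(-1))*(57951713/50886) = (3*(-1))*(57951713/50886) = -3*57951713/50886 = -57951713/16962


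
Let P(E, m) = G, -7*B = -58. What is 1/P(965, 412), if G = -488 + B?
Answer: -7/3358 ≈ -0.0020846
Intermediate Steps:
B = 58/7 (B = -1/7*(-58) = 58/7 ≈ 8.2857)
G = -3358/7 (G = -488 + 58/7 = -3358/7 ≈ -479.71)
P(E, m) = -3358/7
1/P(965, 412) = 1/(-3358/7) = -7/3358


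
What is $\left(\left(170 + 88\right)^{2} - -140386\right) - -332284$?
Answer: $539234$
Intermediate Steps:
$\left(\left(170 + 88\right)^{2} - -140386\right) - -332284 = \left(258^{2} + 140386\right) + 332284 = \left(66564 + 140386\right) + 332284 = 206950 + 332284 = 539234$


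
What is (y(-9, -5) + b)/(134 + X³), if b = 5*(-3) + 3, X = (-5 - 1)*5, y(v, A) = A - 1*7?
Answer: 12/13433 ≈ 0.00089332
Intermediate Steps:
y(v, A) = -7 + A (y(v, A) = A - 7 = -7 + A)
X = -30 (X = -6*5 = -30)
b = -12 (b = -15 + 3 = -12)
(y(-9, -5) + b)/(134 + X³) = ((-7 - 5) - 12)/(134 + (-30)³) = (-12 - 12)/(134 - 27000) = -24/(-26866) = -24*(-1/26866) = 12/13433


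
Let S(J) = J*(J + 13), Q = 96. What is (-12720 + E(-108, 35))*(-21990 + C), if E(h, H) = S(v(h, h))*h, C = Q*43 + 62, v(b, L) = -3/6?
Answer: 214401000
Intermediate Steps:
v(b, L) = -½ (v(b, L) = -3*⅙ = -½)
C = 4190 (C = 96*43 + 62 = 4128 + 62 = 4190)
S(J) = J*(13 + J)
E(h, H) = -25*h/4 (E(h, H) = (-(13 - ½)/2)*h = (-½*25/2)*h = -25*h/4)
(-12720 + E(-108, 35))*(-21990 + C) = (-12720 - 25/4*(-108))*(-21990 + 4190) = (-12720 + 675)*(-17800) = -12045*(-17800) = 214401000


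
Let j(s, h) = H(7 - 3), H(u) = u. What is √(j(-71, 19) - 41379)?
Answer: 5*I*√1655 ≈ 203.41*I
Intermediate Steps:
j(s, h) = 4 (j(s, h) = 7 - 3 = 4)
√(j(-71, 19) - 41379) = √(4 - 41379) = √(-41375) = 5*I*√1655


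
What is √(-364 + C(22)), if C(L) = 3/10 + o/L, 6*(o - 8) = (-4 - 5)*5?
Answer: I*√4400495/110 ≈ 19.07*I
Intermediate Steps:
o = ½ (o = 8 + ((-4 - 5)*5)/6 = 8 + (-9*5)/6 = 8 + (⅙)*(-45) = 8 - 15/2 = ½ ≈ 0.50000)
C(L) = 3/10 + 1/(2*L)
√(-364 + C(22)) = √(-364 + (⅒)*(5 + 3*22)/22) = √(-364 + (⅒)*(1/22)*(5 + 66)) = √(-364 + (⅒)*(1/22)*71) = √(-364 + 71/220) = √(-80009/220) = I*√4400495/110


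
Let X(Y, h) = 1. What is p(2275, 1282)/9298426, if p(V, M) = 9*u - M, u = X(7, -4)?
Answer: -1273/9298426 ≈ -0.00013690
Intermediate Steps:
u = 1
p(V, M) = 9 - M (p(V, M) = 9*1 - M = 9 - M)
p(2275, 1282)/9298426 = (9 - 1*1282)/9298426 = (9 - 1282)*(1/9298426) = -1273*1/9298426 = -1273/9298426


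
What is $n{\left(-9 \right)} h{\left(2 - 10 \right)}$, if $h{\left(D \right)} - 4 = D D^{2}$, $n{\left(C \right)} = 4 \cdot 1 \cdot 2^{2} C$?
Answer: $73152$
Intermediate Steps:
$n{\left(C \right)} = 16 C$ ($n{\left(C \right)} = 4 \cdot 4 C = 16 C$)
$h{\left(D \right)} = 4 + D^{3}$ ($h{\left(D \right)} = 4 + D D^{2} = 4 + D^{3}$)
$n{\left(-9 \right)} h{\left(2 - 10 \right)} = 16 \left(-9\right) \left(4 + \left(2 - 10\right)^{3}\right) = - 144 \left(4 + \left(2 - 10\right)^{3}\right) = - 144 \left(4 + \left(-8\right)^{3}\right) = - 144 \left(4 - 512\right) = \left(-144\right) \left(-508\right) = 73152$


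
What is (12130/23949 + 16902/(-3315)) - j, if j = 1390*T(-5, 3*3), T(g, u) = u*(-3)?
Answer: 993059071834/26463645 ≈ 37525.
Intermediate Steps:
T(g, u) = -3*u
j = -37530 (j = 1390*(-9*3) = 1390*(-3*9) = 1390*(-27) = -37530)
(12130/23949 + 16902/(-3315)) - j = (12130/23949 + 16902/(-3315)) - 1*(-37530) = (12130*(1/23949) + 16902*(-1/3315)) + 37530 = (12130/23949 - 5634/1105) + 37530 = -121525016/26463645 + 37530 = 993059071834/26463645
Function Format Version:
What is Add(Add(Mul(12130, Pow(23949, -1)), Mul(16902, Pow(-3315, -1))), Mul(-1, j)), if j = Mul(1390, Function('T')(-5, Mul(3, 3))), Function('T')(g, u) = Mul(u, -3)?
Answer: Rational(993059071834, 26463645) ≈ 37525.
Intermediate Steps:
Function('T')(g, u) = Mul(-3, u)
j = -37530 (j = Mul(1390, Mul(-3, Mul(3, 3))) = Mul(1390, Mul(-3, 9)) = Mul(1390, -27) = -37530)
Add(Add(Mul(12130, Pow(23949, -1)), Mul(16902, Pow(-3315, -1))), Mul(-1, j)) = Add(Add(Mul(12130, Pow(23949, -1)), Mul(16902, Pow(-3315, -1))), Mul(-1, -37530)) = Add(Add(Mul(12130, Rational(1, 23949)), Mul(16902, Rational(-1, 3315))), 37530) = Add(Add(Rational(12130, 23949), Rational(-5634, 1105)), 37530) = Add(Rational(-121525016, 26463645), 37530) = Rational(993059071834, 26463645)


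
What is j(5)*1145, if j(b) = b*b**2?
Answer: 143125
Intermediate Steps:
j(b) = b**3
j(5)*1145 = 5**3*1145 = 125*1145 = 143125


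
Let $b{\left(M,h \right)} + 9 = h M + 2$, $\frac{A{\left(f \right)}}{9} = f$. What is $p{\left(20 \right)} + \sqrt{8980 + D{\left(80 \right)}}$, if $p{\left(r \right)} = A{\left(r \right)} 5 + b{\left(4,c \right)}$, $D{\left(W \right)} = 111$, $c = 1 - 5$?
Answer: $877 + \sqrt{9091} \approx 972.35$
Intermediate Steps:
$A{\left(f \right)} = 9 f$
$c = -4$ ($c = 1 - 5 = -4$)
$b{\left(M,h \right)} = -7 + M h$ ($b{\left(M,h \right)} = -9 + \left(h M + 2\right) = -9 + \left(M h + 2\right) = -9 + \left(2 + M h\right) = -7 + M h$)
$p{\left(r \right)} = -23 + 45 r$ ($p{\left(r \right)} = 9 r 5 + \left(-7 + 4 \left(-4\right)\right) = 45 r - 23 = -23 + 45 r$)
$p{\left(20 \right)} + \sqrt{8980 + D{\left(80 \right)}} = \left(-23 + 45 \cdot 20\right) + \sqrt{8980 + 111} = \left(-23 + 900\right) + \sqrt{9091} = 877 + \sqrt{9091}$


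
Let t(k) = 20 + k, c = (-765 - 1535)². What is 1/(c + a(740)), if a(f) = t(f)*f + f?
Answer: 1/5853140 ≈ 1.7085e-7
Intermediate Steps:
c = 5290000 (c = (-2300)² = 5290000)
a(f) = f + f*(20 + f) (a(f) = (20 + f)*f + f = f*(20 + f) + f = f + f*(20 + f))
1/(c + a(740)) = 1/(5290000 + 740*(21 + 740)) = 1/(5290000 + 740*761) = 1/(5290000 + 563140) = 1/5853140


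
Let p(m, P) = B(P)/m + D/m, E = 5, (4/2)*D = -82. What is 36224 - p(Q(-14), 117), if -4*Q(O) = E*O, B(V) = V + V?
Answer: 1267454/35 ≈ 36213.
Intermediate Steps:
D = -41 (D = (½)*(-82) = -41)
B(V) = 2*V
Q(O) = -5*O/4
p(m, P) = -41/m + 2*P/m (p(m, P) = (2*P)/m - 41/m = 2*P/m - 41/m = -41/m + 2*P/m)
36224 - p(Q(-14), 117) = 36224 - (-41 + 2*117)/((-5/4*(-14))) = 36224 - (-41 + 234)/35/2 = 36224 - 2*193/35 = 36224 - 1*386/35 = 36224 - 386/35 = 1267454/35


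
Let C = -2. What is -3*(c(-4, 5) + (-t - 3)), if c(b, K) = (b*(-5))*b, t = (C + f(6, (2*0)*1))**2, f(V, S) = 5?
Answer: 276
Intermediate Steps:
t = 9 (t = (-2 + 5)**2 = 3**2 = 9)
c(b, K) = -5*b**2 (c(b, K) = (-5*b)*b = -5*b**2)
-3*(c(-4, 5) + (-t - 3)) = -3*(-5*(-4)**2 + (-1*9 - 3)) = -3*(-5*16 + (-9 - 3)) = -3*(-80 - 12) = -3*(-92) = 276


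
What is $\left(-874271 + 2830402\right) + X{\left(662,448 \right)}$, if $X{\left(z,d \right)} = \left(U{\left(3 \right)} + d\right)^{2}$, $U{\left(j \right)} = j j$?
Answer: $2164980$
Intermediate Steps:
$U{\left(j \right)} = j^{2}$
$X{\left(z,d \right)} = \left(9 + d\right)^{2}$ ($X{\left(z,d \right)} = \left(3^{2} + d\right)^{2} = \left(9 + d\right)^{2}$)
$\left(-874271 + 2830402\right) + X{\left(662,448 \right)} = \left(-874271 + 2830402\right) + \left(9 + 448\right)^{2} = 1956131 + 457^{2} = 1956131 + 208849 = 2164980$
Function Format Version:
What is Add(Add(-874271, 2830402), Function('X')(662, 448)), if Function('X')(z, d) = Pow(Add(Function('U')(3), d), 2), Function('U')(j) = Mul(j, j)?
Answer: 2164980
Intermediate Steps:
Function('U')(j) = Pow(j, 2)
Function('X')(z, d) = Pow(Add(9, d), 2) (Function('X')(z, d) = Pow(Add(Pow(3, 2), d), 2) = Pow(Add(9, d), 2))
Add(Add(-874271, 2830402), Function('X')(662, 448)) = Add(Add(-874271, 2830402), Pow(Add(9, 448), 2)) = Add(1956131, Pow(457, 2)) = Add(1956131, 208849) = 2164980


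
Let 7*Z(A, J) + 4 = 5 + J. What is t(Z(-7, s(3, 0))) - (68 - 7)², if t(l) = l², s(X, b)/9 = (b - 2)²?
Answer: -180960/49 ≈ -3693.1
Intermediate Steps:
s(X, b) = 9*(-2 + b)² (s(X, b) = 9*(b - 2)² = 9*(-2 + b)²)
Z(A, J) = ⅐ + J/7 (Z(A, J) = -4/7 + (5 + J)/7 = -4/7 + (5/7 + J/7) = ⅐ + J/7)
t(Z(-7, s(3, 0))) - (68 - 7)² = (⅐ + (9*(-2 + 0)²)/7)² - (68 - 7)² = (⅐ + (9*(-2)²)/7)² - 1*61² = (⅐ + (9*4)/7)² - 1*3721 = (⅐ + (⅐)*36)² - 3721 = (⅐ + 36/7)² - 3721 = (37/7)² - 3721 = 1369/49 - 3721 = -180960/49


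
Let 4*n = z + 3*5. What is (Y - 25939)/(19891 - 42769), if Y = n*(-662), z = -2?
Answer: 18727/15252 ≈ 1.2278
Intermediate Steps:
n = 13/4 (n = (-2 + 3*5)/4 = (-2 + 15)/4 = (¼)*13 = 13/4 ≈ 3.2500)
Y = -4303/2 (Y = (13/4)*(-662) = -4303/2 ≈ -2151.5)
(Y - 25939)/(19891 - 42769) = (-4303/2 - 25939)/(19891 - 42769) = -56181/2/(-22878) = -56181/2*(-1/22878) = 18727/15252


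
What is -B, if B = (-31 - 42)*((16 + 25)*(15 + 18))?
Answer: 98769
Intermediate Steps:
B = -98769 (B = -2993*33 = -73*1353 = -98769)
-B = -1*(-98769) = 98769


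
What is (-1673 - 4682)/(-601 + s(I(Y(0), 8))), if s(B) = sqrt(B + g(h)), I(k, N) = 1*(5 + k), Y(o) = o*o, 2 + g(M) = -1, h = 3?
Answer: 3819355/361199 + 6355*sqrt(2)/361199 ≈ 10.599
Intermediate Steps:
g(M) = -3 (g(M) = -2 - 1 = -3)
Y(o) = o**2
I(k, N) = 5 + k
s(B) = sqrt(-3 + B) (s(B) = sqrt(B - 3) = sqrt(-3 + B))
(-1673 - 4682)/(-601 + s(I(Y(0), 8))) = (-1673 - 4682)/(-601 + sqrt(-3 + (5 + 0**2))) = -6355/(-601 + sqrt(-3 + (5 + 0))) = -6355/(-601 + sqrt(-3 + 5)) = -6355/(-601 + sqrt(2))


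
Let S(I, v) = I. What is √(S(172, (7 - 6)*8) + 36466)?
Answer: √36638 ≈ 191.41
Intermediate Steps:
√(S(172, (7 - 6)*8) + 36466) = √(172 + 36466) = √36638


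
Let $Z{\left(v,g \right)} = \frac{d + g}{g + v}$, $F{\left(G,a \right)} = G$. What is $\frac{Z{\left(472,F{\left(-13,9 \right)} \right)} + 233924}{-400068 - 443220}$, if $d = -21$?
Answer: $- \frac{3157973}{11384388} \approx -0.2774$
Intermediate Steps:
$Z{\left(v,g \right)} = \frac{-21 + g}{g + v}$
$\frac{Z{\left(472,F{\left(-13,9 \right)} \right)} + 233924}{-400068 - 443220} = \frac{\frac{-21 - 13}{-13 + 472} + 233924}{-400068 - 443220} = \frac{\frac{1}{459} \left(-34\right) + 233924}{-843288} = \left(\frac{1}{459} \left(-34\right) + 233924\right) \left(- \frac{1}{843288}\right) = \left(- \frac{2}{27} + 233924\right) \left(- \frac{1}{843288}\right) = \frac{6315946}{27} \left(- \frac{1}{843288}\right) = - \frac{3157973}{11384388}$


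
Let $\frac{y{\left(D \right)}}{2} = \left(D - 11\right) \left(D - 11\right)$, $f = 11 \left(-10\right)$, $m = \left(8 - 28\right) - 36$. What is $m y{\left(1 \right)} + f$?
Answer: $-11310$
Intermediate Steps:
$m = -56$ ($m = -20 - 36 = -56$)
$f = -110$
$y{\left(D \right)} = 2 \left(-11 + D\right)^{2}$ ($y{\left(D \right)} = 2 \left(D - 11\right) \left(D - 11\right) = 2 \left(-11 + D\right) \left(-11 + D\right) = 2 \left(-11 + D\right)^{2}$)
$m y{\left(1 \right)} + f = - 56 \cdot 2 \left(-11 + 1\right)^{2} - 110 = - 56 \cdot 2 \left(-10\right)^{2} - 110 = - 56 \cdot 2 \cdot 100 - 110 = \left(-56\right) 200 - 110 = -11200 - 110 = -11310$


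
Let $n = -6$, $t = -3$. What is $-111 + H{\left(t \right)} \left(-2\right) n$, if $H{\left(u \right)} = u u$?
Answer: $-3$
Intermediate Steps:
$H{\left(u \right)} = u^{2}$
$-111 + H{\left(t \right)} \left(-2\right) n = -111 + \left(-3\right)^{2} \left(-2\right) \left(-6\right) = -111 + 9 \left(-2\right) \left(-6\right) = -111 - -108 = -111 + 108 = -3$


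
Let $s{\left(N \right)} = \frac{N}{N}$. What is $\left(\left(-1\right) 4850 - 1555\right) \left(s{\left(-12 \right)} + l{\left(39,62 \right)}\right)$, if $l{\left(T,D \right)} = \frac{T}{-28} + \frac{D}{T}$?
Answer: $- \frac{398635}{52} \approx -7666.1$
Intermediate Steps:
$s{\left(N \right)} = 1$
$l{\left(T,D \right)} = - \frac{T}{28} + \frac{D}{T}$ ($l{\left(T,D \right)} = T \left(- \frac{1}{28}\right) + \frac{D}{T} = - \frac{T}{28} + \frac{D}{T}$)
$\left(\left(-1\right) 4850 - 1555\right) \left(s{\left(-12 \right)} + l{\left(39,62 \right)}\right) = \left(\left(-1\right) 4850 - 1555\right) \left(1 + \left(\left(- \frac{1}{28}\right) 39 + \frac{62}{39}\right)\right) = \left(-4850 - 1555\right) \left(1 + \left(- \frac{39}{28} + 62 \cdot \frac{1}{39}\right)\right) = - 6405 \left(1 + \left(- \frac{39}{28} + \frac{62}{39}\right)\right) = - 6405 \left(1 + \frac{215}{1092}\right) = \left(-6405\right) \frac{1307}{1092} = - \frac{398635}{52}$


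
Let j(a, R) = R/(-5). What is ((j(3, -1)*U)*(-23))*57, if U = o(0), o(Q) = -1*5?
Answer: 1311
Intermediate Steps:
o(Q) = -5
U = -5
j(a, R) = -R/5 (j(a, R) = R*(-1/5) = -R/5)
((j(3, -1)*U)*(-23))*57 = ((-1/5*(-1)*(-5))*(-23))*57 = (((1/5)*(-5))*(-23))*57 = -1*(-23)*57 = 23*57 = 1311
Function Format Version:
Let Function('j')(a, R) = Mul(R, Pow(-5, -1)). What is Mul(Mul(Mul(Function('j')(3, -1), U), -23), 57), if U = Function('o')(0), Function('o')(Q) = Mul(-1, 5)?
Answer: 1311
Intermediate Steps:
Function('o')(Q) = -5
U = -5
Function('j')(a, R) = Mul(Rational(-1, 5), R) (Function('j')(a, R) = Mul(R, Rational(-1, 5)) = Mul(Rational(-1, 5), R))
Mul(Mul(Mul(Function('j')(3, -1), U), -23), 57) = Mul(Mul(Mul(Mul(Rational(-1, 5), -1), -5), -23), 57) = Mul(Mul(Mul(Rational(1, 5), -5), -23), 57) = Mul(Mul(-1, -23), 57) = Mul(23, 57) = 1311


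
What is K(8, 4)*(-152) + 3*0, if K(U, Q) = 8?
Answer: -1216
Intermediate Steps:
K(8, 4)*(-152) + 3*0 = 8*(-152) + 3*0 = -1216 + 0 = -1216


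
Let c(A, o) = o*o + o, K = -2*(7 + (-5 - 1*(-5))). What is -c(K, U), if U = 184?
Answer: -34040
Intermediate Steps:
K = -14 (K = -2*(7 + (-5 + 5)) = -2*(7 + 0) = -2*7 = -14)
c(A, o) = o + o² (c(A, o) = o² + o = o + o²)
-c(K, U) = -184*(1 + 184) = -184*185 = -1*34040 = -34040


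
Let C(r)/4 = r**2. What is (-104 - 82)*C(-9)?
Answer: -60264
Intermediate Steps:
C(r) = 4*r**2
(-104 - 82)*C(-9) = (-104 - 82)*(4*(-9)**2) = -744*81 = -186*324 = -60264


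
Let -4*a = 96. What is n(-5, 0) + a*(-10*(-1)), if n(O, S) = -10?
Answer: -250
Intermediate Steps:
a = -24 (a = -1/4*96 = -24)
n(-5, 0) + a*(-10*(-1)) = -10 - (-240)*(-1) = -10 - 24*10 = -10 - 240 = -250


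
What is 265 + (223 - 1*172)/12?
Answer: 1077/4 ≈ 269.25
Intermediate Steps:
265 + (223 - 1*172)/12 = 265 + (223 - 172)*(1/12) = 265 + 51*(1/12) = 265 + 17/4 = 1077/4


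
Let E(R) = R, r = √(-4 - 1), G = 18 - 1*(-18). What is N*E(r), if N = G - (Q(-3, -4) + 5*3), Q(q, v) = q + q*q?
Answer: 15*I*√5 ≈ 33.541*I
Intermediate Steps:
Q(q, v) = q + q²
G = 36 (G = 18 + 18 = 36)
r = I*√5 (r = √(-5) = I*√5 ≈ 2.2361*I)
N = 15 (N = 36 - (-3*(1 - 3) + 5*3) = 36 - (-3*(-2) + 15) = 36 - (6 + 15) = 36 - 1*21 = 36 - 21 = 15)
N*E(r) = 15*(I*√5) = 15*I*√5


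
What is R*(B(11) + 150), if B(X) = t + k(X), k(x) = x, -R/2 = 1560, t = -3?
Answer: -492960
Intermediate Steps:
R = -3120 (R = -2*1560 = -3120)
B(X) = -3 + X
R*(B(11) + 150) = -3120*((-3 + 11) + 150) = -3120*(8 + 150) = -3120*158 = -492960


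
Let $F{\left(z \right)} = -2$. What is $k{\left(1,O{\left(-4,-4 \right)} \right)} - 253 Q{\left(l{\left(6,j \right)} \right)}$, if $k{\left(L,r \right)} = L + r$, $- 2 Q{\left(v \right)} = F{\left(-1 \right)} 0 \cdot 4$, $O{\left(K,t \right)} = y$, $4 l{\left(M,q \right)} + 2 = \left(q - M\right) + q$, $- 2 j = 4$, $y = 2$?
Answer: $3$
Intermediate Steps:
$j = -2$ ($j = \left(- \frac{1}{2}\right) 4 = -2$)
$l{\left(M,q \right)} = - \frac{1}{2} + \frac{q}{2} - \frac{M}{4}$ ($l{\left(M,q \right)} = - \frac{1}{2} + \frac{\left(q - M\right) + q}{4} = - \frac{1}{2} + \frac{- M + 2 q}{4} = - \frac{1}{2} - \left(- \frac{q}{2} + \frac{M}{4}\right) = - \frac{1}{2} + \frac{q}{2} - \frac{M}{4}$)
$O{\left(K,t \right)} = 2$
$Q{\left(v \right)} = 0$ ($Q{\left(v \right)} = - \frac{\left(-2\right) 0 \cdot 4}{2} = - \frac{0 \cdot 4}{2} = \left(- \frac{1}{2}\right) 0 = 0$)
$k{\left(1,O{\left(-4,-4 \right)} \right)} - 253 Q{\left(l{\left(6,j \right)} \right)} = \left(1 + 2\right) - 0 = 3 + 0 = 3$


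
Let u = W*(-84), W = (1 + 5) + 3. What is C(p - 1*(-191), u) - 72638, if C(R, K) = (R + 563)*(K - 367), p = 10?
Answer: -930610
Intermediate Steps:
W = 9 (W = 6 + 3 = 9)
u = -756 (u = 9*(-84) = -756)
C(R, K) = (-367 + K)*(563 + R) (C(R, K) = (563 + R)*(-367 + K) = (-367 + K)*(563 + R))
C(p - 1*(-191), u) - 72638 = (-206621 - 367*(10 - 1*(-191)) + 563*(-756) - 756*(10 - 1*(-191))) - 72638 = (-206621 - 367*(10 + 191) - 425628 - 756*(10 + 191)) - 72638 = (-206621 - 367*201 - 425628 - 756*201) - 72638 = (-206621 - 73767 - 425628 - 151956) - 72638 = -857972 - 72638 = -930610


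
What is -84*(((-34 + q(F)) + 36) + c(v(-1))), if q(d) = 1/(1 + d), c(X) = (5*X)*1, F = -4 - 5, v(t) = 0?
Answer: -315/2 ≈ -157.50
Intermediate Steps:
F = -9
c(X) = 5*X
-84*(((-34 + q(F)) + 36) + c(v(-1))) = -84*(((-34 + 1/(1 - 9)) + 36) + 5*0) = -84*(((-34 + 1/(-8)) + 36) + 0) = -84*(((-34 - ⅛) + 36) + 0) = -84*((-273/8 + 36) + 0) = -84*(15/8 + 0) = -84*15/8 = -315/2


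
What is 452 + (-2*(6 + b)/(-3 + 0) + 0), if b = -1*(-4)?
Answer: 1376/3 ≈ 458.67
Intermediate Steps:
b = 4
452 + (-2*(6 + b)/(-3 + 0) + 0) = 452 + (-2*(6 + 4)/(-3 + 0) + 0) = 452 + (-20/(-3) + 0) = 452 + (-20*(-1)/3 + 0) = 452 + (-2*(-10/3) + 0) = 452 + (20/3 + 0) = 452 + 20/3 = 1376/3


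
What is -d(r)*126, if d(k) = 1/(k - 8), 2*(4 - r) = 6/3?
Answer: 126/5 ≈ 25.200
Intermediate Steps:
r = 3 (r = 4 - 3/3 = 4 - ½*2 = 4 - 1 = 3)
d(k) = 1/(-8 + k)
-d(r)*126 = -126/(-8 + 3) = -126/(-5) = -(-1)*126/5 = -1*(-126/5) = 126/5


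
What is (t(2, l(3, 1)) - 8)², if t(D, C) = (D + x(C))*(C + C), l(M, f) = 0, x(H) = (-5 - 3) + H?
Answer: 64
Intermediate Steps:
x(H) = -8 + H
t(D, C) = 2*C*(-8 + C + D) (t(D, C) = (D + (-8 + C))*(C + C) = (-8 + C + D)*(2*C) = 2*C*(-8 + C + D))
(t(2, l(3, 1)) - 8)² = (2*0*(-8 + 0 + 2) - 8)² = (2*0*(-6) - 8)² = (0 - 8)² = (-8)² = 64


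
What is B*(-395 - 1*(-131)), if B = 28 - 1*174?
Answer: 38544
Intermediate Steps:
B = -146 (B = 28 - 174 = -146)
B*(-395 - 1*(-131)) = -146*(-395 - 1*(-131)) = -146*(-395 + 131) = -146*(-264) = 38544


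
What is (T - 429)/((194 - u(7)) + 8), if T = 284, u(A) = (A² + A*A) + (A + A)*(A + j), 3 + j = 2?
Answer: -29/4 ≈ -7.2500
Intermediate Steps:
j = -1 (j = -3 + 2 = -1)
u(A) = 2*A² + 2*A*(-1 + A) (u(A) = (A² + A*A) + (A + A)*(A - 1) = (A² + A²) + (2*A)*(-1 + A) = 2*A² + 2*A*(-1 + A))
(T - 429)/((194 - u(7)) + 8) = (284 - 429)/((194 - 2*7*(-1 + 2*7)) + 8) = -145/((194 - 2*7*(-1 + 14)) + 8) = -145/((194 - 2*7*13) + 8) = -145/((194 - 1*182) + 8) = -145/((194 - 182) + 8) = -145/(12 + 8) = -145/20 = -145*1/20 = -29/4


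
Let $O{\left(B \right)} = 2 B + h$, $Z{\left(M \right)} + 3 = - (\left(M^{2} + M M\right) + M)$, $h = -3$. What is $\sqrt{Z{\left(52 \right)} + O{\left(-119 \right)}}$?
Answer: $2 i \sqrt{1426} \approx 75.525 i$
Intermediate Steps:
$Z{\left(M \right)} = -3 - M - 2 M^{2}$ ($Z{\left(M \right)} = -3 - \left(\left(M^{2} + M M\right) + M\right) = -3 - \left(\left(M^{2} + M^{2}\right) + M\right) = -3 - \left(2 M^{2} + M\right) = -3 - \left(M + 2 M^{2}\right) = -3 - M - 2 M^{2}$)
$O{\left(B \right)} = -3 + 2 B$ ($O{\left(B \right)} = 2 B - 3 = -3 + 2 B$)
$\sqrt{Z{\left(52 \right)} + O{\left(-119 \right)}} = \sqrt{\left(-3 - 52 - 2 \cdot 52^{2}\right) + \left(-3 + 2 \left(-119\right)\right)} = \sqrt{\left(-3 - 52 - 5408\right) - 241} = \sqrt{-5463 - 241} = \sqrt{-5704} = 2 i \sqrt{1426}$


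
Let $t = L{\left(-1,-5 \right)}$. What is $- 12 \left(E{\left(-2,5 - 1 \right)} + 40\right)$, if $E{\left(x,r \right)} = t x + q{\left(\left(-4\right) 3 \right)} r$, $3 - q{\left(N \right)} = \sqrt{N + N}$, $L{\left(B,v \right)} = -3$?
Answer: $-696 + 96 i \sqrt{6} \approx -696.0 + 235.15 i$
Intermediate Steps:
$t = -3$
$q{\left(N \right)} = 3 - \sqrt{2} \sqrt{N}$ ($q{\left(N \right)} = 3 - \sqrt{N + N} = 3 - \sqrt{2 N} = 3 - \sqrt{2} \sqrt{N}$)
$E{\left(x,r \right)} = - 3 x + r \left(3 - 2 i \sqrt{6}\right)$ ($E{\left(x,r \right)} = - 3 x + \left(3 - \sqrt{2} \sqrt{\left(-4\right) 3}\right) r = - 3 x + \left(3 - \sqrt{2} \sqrt{-12}\right) r = - 3 x + \left(3 - \sqrt{2} \cdot 2 i \sqrt{3}\right) r = - 3 x + \left(3 - 2 i \sqrt{6}\right) r = - 3 x + r \left(3 - 2 i \sqrt{6}\right)$)
$- 12 \left(E{\left(-2,5 - 1 \right)} + 40\right) = - 12 \left(\left(\left(-3\right) \left(-2\right) + \left(5 - 1\right) \left(3 - 2 i \sqrt{6}\right)\right) + 40\right) = - 12 \left(\left(6 + 4 \left(3 - 2 i \sqrt{6}\right)\right) + 40\right) = - 12 \left(\left(6 + \left(12 - 8 i \sqrt{6}\right)\right) + 40\right) = - 12 \left(\left(18 - 8 i \sqrt{6}\right) + 40\right) = - 12 \left(58 - 8 i \sqrt{6}\right) = -696 + 96 i \sqrt{6}$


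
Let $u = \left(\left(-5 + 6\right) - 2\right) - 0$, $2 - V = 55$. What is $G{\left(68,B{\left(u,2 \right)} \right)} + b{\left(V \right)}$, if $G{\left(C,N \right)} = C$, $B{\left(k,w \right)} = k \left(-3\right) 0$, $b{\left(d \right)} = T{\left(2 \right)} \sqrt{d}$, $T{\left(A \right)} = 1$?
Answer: $68 + i \sqrt{53} \approx 68.0 + 7.2801 i$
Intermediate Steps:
$V = -53$ ($V = 2 - 55 = -53$)
$b{\left(d \right)} = \sqrt{d}$ ($b{\left(d \right)} = 1 \sqrt{d} = \sqrt{d}$)
$u = -1$ ($u = \left(1 - 2\right) + 0 = -1 + 0 = -1$)
$B{\left(k,w \right)} = 0$ ($B{\left(k,w \right)} = - 3 k 0 = 0$)
$G{\left(68,B{\left(u,2 \right)} \right)} + b{\left(V \right)} = 68 + \sqrt{-53} = 68 + i \sqrt{53}$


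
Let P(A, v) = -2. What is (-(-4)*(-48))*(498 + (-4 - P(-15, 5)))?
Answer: -95232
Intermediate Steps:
(-(-4)*(-48))*(498 + (-4 - P(-15, 5))) = (-(-4)*(-48))*(498 + (-4 - 1*(-2))) = (-4*48)*(498 + (-4 + 2)) = -192*(498 - 2) = -192*496 = -95232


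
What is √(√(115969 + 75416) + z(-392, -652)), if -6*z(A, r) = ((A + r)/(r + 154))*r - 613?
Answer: √(81834846 + 744012*√21265)/498 ≈ 27.703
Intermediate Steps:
z(A, r) = 613/6 - r*(A + r)/(6*(154 + r)) (z(A, r) = -(((A + r)/(r + 154))*r - 613)/6 = -(((A + r)/(154 + r))*r - 613)/6 = -(r*(A + r)/(154 + r) - 613)/6 = -(-613 + r*(A + r)/(154 + r))/6 = 613/6 - r*(A + r)/(6*(154 + r)))
√(√(115969 + 75416) + z(-392, -652)) = √(√(115969 + 75416) + (94402 - 1*(-652)² + 613*(-652) - 1*(-392)*(-652))/(6*(154 - 652))) = √(√191385 + (⅙)*(94402 - 1*425104 - 399676 - 255584)/(-498)) = √(3*√21265 + (⅙)*(-1/498)*(94402 - 425104 - 399676 - 255584)) = √(3*√21265 + (⅙)*(-1/498)*(-985962)) = √(3*√21265 + 164327/498) = √(164327/498 + 3*√21265)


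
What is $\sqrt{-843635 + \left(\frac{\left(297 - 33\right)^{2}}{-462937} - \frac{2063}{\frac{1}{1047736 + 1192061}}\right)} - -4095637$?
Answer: $4095637 + \frac{i \sqrt{990446353784124402926}}{462937} \approx 4.0956 \cdot 10^{6} + 67982.0 i$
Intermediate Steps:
$\sqrt{-843635 + \left(\frac{\left(297 - 33\right)^{2}}{-462937} - \frac{2063}{\frac{1}{1047736 + 1192061}}\right)} - -4095637 = \sqrt{-843635 + \left(264^{2} \left(- \frac{1}{462937}\right) - \frac{2063}{\frac{1}{2239797}}\right)} + 4095637 = \sqrt{-843635 + \left(69696 \left(- \frac{1}{462937}\right) - 2063 \frac{1}{\frac{1}{2239797}}\right)} + 4095637 = \sqrt{-843635 - \frac{2139093556586403}{462937}} + 4095637 = \sqrt{- \frac{2139484106442398}{462937}} + 4095637 = \frac{i \sqrt{990446353784124402926}}{462937} + 4095637 = 4095637 + \frac{i \sqrt{990446353784124402926}}{462937}$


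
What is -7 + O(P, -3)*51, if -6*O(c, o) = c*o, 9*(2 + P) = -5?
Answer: -433/6 ≈ -72.167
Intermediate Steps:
P = -23/9 (P = -2 + (⅑)*(-5) = -2 - 5/9 = -23/9 ≈ -2.5556)
O(c, o) = -c*o/6
-7 + O(P, -3)*51 = -7 - ⅙*(-23/9)*(-3)*51 = -7 - 23/18*51 = -7 - 391/6 = -433/6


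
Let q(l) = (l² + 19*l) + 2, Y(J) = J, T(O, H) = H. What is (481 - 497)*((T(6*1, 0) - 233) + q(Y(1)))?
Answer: 3376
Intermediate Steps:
q(l) = 2 + l² + 19*l
(481 - 497)*((T(6*1, 0) - 233) + q(Y(1))) = (481 - 497)*((0 - 233) + (2 + 1² + 19*1)) = -16*(-233 + (2 + 1 + 19)) = -16*(-233 + 22) = -16*(-211) = 3376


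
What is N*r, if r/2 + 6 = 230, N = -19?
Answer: -8512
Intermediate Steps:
r = 448 (r = -12 + 2*230 = -12 + 460 = 448)
N*r = -19*448 = -8512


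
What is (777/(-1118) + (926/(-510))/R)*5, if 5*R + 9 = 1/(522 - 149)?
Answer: 150223175/95676204 ≈ 1.5701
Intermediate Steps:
R = -3356/1865 (R = -9/5 + 1/(5*(522 - 149)) = -9/5 + (⅕)/373 = -9/5 + (⅕)*(1/373) = -9/5 + 1/1865 = -3356/1865 ≈ -1.7995)
(777/(-1118) + (926/(-510))/R)*5 = (777/(-1118) + (926/(-510))/(-3356/1865))*5 = (777*(-1/1118) + (926*(-1/510))*(-1865/3356))*5 = (-777/1118 - 463/255*(-1865/3356))*5 = (-777/1118 + 172699/171156)*5 = (30044635/95676204)*5 = 150223175/95676204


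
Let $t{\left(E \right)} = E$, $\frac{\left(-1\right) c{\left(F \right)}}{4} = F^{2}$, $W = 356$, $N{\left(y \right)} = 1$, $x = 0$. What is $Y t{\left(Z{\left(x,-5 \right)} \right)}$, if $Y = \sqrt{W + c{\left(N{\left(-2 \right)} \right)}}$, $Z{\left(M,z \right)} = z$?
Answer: $- 20 \sqrt{22} \approx -93.808$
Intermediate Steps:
$c{\left(F \right)} = - 4 F^{2}$
$Y = 4 \sqrt{22}$ ($Y = \sqrt{356 - 4 \cdot 1^{2}} = \sqrt{356 - 4} = \sqrt{352} = 4 \sqrt{22} \approx 18.762$)
$Y t{\left(Z{\left(x,-5 \right)} \right)} = 4 \sqrt{22} \left(-5\right) = - 20 \sqrt{22}$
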